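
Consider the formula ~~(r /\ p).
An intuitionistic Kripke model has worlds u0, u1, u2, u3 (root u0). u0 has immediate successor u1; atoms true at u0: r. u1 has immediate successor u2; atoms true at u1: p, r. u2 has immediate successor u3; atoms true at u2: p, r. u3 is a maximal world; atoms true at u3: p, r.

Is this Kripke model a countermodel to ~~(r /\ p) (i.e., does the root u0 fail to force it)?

u0 ||- ~~(r /\ p): no world accessible from u0 forces ~(r /\ p).
So the root u0 forces ~~(r /\ p); the model is not a countermodel.

No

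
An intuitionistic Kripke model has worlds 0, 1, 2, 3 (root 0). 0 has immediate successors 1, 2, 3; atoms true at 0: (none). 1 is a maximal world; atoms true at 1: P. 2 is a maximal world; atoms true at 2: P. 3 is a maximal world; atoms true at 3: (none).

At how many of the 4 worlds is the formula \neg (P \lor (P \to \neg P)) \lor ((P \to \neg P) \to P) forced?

0: does not force it — 0 \nVdash \neg (P \lor (P \to \neg P)) \lor ((P \to \neg P) \to P): neither disjunct is forced at 0.
1: forces it.
2: forces it.
3: does not force it.
Worlds forcing the formula: {1, 2}.

2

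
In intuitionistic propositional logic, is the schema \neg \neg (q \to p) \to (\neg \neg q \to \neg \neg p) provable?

Yes

This is the distribution of double negation over implication, which is intuitionistically derivable.
Assume \neg \neg (q \to p) and \neg \neg q; suppose \neg p. Then q \to p would give \neg q (by contraposition), contradicting \neg \neg q; so \neg (q \to p), contradicting \neg \neg (q \to p). Hence \neg \neg p.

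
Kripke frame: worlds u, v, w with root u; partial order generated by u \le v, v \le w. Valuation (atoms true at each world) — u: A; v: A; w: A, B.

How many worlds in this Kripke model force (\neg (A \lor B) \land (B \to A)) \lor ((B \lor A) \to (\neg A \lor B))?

1

u: does not force it — u \nVdash (\neg (A \lor B) \land (B \to A)) \lor ((B \lor A) \to (\neg A \lor B)): neither disjunct is forced at u.
v: does not force it — v \nVdash (\neg (A \lor B) \land (B \to A)) \lor ((B \lor A) \to (\neg A \lor B)): neither disjunct is forced at v.
w: forces it.
Worlds forcing the formula: {w}.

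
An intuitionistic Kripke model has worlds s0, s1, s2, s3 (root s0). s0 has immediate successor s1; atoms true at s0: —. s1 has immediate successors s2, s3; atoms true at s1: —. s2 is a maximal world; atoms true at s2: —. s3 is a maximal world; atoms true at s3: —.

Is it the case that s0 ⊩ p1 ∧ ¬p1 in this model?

s0 ⊮ p1 ∧ ¬p1 since s0 fails p1.

No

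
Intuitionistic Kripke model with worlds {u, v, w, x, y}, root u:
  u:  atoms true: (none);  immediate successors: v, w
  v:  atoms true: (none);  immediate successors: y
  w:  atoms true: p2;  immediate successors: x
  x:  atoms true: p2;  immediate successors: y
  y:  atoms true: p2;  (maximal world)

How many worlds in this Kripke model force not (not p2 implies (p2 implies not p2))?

0

u: does not force it — u does not force not (not p2 implies (p2 implies not p2)) since u is accessible from u and u forces not p2 implies (p2 implies not p2).
v: does not force it — v does not force not (not p2 implies (p2 implies not p2)) since v is accessible from v and v forces not p2 implies (p2 implies not p2).
w: does not force it.
x: does not force it.
y: does not force it.
Worlds forcing the formula: { }.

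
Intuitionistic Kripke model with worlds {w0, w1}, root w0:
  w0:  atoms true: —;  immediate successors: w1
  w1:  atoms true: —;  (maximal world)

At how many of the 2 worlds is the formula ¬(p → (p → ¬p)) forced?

0

w0: does not force it — w0 ⊮ ¬(p → (p → ¬p)) since w0 is accessible from w0 and w0 ⊩ p → (p → ¬p).
w1: does not force it.
Worlds forcing the formula: { }.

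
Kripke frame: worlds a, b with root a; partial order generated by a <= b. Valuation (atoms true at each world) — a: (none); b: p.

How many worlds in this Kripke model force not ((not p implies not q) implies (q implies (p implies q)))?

a: does not force it — a does not force not ((not p implies not q) implies (q implies (p implies q))) since a is accessible from a and a forces (not p implies not q) implies (q implies (p implies q)).
b: does not force it.
Worlds forcing the formula: { }.

0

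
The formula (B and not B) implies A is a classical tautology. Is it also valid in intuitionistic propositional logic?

Yes

This is an instance of ex falso quodlibet, which is intuitionistically derivable.
No world can force both B and not B, so the antecedent B and not B is never forced and the implication holds vacuously at every world.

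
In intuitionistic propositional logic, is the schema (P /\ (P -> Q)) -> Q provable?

This is modus ponens in implicational form, which is intuitionistically derivable.
If a world forces P and P -> Q, then applying the implication at that world (which is accessible from itself) gives Q.

Yes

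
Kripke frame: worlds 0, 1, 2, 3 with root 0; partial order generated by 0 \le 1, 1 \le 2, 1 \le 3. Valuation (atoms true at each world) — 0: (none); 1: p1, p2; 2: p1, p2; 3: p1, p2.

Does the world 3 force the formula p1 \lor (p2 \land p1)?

3 \Vdash p1 \lor (p2 \land p1) via the disjunct p1.

Yes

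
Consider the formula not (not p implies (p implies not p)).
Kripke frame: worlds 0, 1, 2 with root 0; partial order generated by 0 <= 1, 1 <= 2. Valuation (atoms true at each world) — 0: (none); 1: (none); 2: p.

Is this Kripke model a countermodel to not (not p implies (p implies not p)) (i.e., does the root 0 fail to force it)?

0 does not force not (not p implies (p implies not p)) since 0 is accessible from 0 and 0 forces not p implies (p implies not p).
0 forces not p implies (p implies not p) vacuously: no world accessible from 0 forces the antecedent not p.
So the root 0 does not force not (not p implies (p implies not p)); the model is a countermodel.

Yes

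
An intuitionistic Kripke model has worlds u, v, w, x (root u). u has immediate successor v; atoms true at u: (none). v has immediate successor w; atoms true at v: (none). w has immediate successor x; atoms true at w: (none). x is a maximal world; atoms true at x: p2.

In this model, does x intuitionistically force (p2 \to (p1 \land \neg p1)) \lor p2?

x \Vdash (p2 \to (p1 \land \neg p1)) \lor p2 via the disjunct p2.

Yes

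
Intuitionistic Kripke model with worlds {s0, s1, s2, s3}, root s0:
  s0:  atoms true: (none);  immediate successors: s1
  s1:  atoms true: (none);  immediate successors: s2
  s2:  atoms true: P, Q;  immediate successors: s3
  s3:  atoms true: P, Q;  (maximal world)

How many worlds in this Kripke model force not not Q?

4

s0: forces it.
s1: forces it.
s2: forces it.
s3: forces it.
Worlds forcing the formula: {s0, s1, s2, s3}.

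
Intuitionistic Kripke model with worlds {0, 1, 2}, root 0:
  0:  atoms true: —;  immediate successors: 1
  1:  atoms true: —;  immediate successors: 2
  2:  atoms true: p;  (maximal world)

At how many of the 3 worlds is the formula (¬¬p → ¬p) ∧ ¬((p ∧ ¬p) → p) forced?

0

0: does not force it — 0 ⊮ (¬¬p → ¬p) ∧ ¬((p ∧ ¬p) → p) since 0 fails ¬¬p → ¬p.
1: does not force it — 1 ⊮ (¬¬p → ¬p) ∧ ¬((p ∧ ¬p) → p) since 1 fails ¬¬p → ¬p.
2: does not force it.
Worlds forcing the formula: { }.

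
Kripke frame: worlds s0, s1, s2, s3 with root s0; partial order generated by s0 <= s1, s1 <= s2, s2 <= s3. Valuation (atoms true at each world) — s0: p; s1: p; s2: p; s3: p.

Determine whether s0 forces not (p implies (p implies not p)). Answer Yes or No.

s0 forces not (p implies (p implies not p)): no world accessible from s0 forces p implies (p implies not p).

Yes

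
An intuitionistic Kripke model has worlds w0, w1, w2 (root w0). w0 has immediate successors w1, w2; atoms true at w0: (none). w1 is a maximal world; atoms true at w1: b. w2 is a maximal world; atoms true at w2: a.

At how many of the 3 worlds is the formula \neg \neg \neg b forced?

w0: does not force it — w0 \nVdash \neg \neg \neg b since w1 is accessible from w0 and w1 \Vdash \neg \neg b.
w1: does not force it — w1 \nVdash \neg \neg \neg b since w1 is accessible from w1 and w1 \Vdash \neg \neg b.
w2: forces it.
Worlds forcing the formula: {w2}.

1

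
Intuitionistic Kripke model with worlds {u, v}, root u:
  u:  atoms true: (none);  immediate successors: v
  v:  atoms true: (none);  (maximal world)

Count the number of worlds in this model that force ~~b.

u: does not force it — u ||-/- ~~b since u is accessible from u and u ||- ~b.
v: does not force it — v ||-/- ~~b since v is accessible from v and v ||- ~b.
Worlds forcing the formula: { }.

0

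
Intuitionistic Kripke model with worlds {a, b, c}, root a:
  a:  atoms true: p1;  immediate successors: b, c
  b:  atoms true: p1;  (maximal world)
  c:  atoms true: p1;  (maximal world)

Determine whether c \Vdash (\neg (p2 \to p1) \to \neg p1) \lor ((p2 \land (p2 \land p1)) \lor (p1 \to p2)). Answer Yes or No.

c \Vdash (\neg (p2 \to p1) \to \neg p1) \lor ((p2 \land (p2 \land p1)) \lor (p1 \to p2)) via the disjunct \neg (p2 \to p1) \to \neg p1.

Yes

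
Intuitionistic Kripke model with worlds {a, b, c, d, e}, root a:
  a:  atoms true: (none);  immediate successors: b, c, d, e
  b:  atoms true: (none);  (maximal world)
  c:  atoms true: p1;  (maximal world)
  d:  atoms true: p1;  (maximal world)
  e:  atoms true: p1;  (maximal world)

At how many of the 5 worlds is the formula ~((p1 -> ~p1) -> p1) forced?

a: does not force it — a ||-/- ~((p1 -> ~p1) -> p1) since c is accessible from a and c ||- (p1 -> ~p1) -> p1.
b: forces it.
c: does not force it.
d: does not force it.
e: does not force it.
Worlds forcing the formula: {b}.

1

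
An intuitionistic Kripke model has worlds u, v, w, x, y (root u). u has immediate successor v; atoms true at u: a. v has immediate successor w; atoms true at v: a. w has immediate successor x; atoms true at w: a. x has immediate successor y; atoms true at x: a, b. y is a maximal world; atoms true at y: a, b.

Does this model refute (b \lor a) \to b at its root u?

Yes

u \nVdash (b \lor a) \to b: already at u itself, u \Vdash b \lor a but u \nVdash b.
u lacks atom b, so u \nVdash b.
So the root u does not force (b \lor a) \to b; the model is a countermodel.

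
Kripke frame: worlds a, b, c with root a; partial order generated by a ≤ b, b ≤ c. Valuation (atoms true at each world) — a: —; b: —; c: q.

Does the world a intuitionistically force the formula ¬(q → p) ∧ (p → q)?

Yes

a ⊩ ¬(q → p) ∧ (p → q) since a forces both conjuncts.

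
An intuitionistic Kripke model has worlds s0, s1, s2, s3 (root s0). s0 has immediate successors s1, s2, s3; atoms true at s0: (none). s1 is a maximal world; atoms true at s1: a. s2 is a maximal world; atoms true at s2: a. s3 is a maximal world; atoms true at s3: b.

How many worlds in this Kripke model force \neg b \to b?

1

s0: does not force it — s0 \nVdash \neg b \to b: at the accessible world s1, s1 \Vdash \neg b but s1 \nVdash b.
s1: does not force it.
s2: does not force it.
s3: forces it.
Worlds forcing the formula: {s3}.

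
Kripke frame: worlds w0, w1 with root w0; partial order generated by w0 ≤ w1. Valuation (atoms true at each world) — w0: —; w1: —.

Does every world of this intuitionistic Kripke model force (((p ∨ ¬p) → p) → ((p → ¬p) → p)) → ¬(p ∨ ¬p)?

No

Not every world: w0 ⊮ (((p ∨ ¬p) → p) → ((p → ¬p) → p)) → ¬(p ∨ ¬p).
w0 ⊮ (((p ∨ ¬p) → p) → ((p → ¬p) → p)) → ¬(p ∨ ¬p): already at w0 itself, w0 ⊩ ((p ∨ ¬p) → p) → ((p → ¬p) → p) but w0 ⊮ ¬(p ∨ ¬p).
w0 ⊮ ¬(p ∨ ¬p) since w0 is accessible from w0 and w0 ⊩ p ∨ ¬p.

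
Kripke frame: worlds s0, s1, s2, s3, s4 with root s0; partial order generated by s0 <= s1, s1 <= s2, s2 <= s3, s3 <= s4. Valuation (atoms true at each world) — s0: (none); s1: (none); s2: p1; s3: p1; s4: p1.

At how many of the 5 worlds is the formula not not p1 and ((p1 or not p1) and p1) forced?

3

s0: does not force it — s0 does not force not not p1 and ((p1 or not p1) and p1) since s0 fails (p1 or not p1) and p1.
s1: does not force it — s1 does not force not not p1 and ((p1 or not p1) and p1) since s1 fails (p1 or not p1) and p1.
s2: forces it.
s3: forces it.
s4: forces it.
Worlds forcing the formula: {s2, s3, s4}.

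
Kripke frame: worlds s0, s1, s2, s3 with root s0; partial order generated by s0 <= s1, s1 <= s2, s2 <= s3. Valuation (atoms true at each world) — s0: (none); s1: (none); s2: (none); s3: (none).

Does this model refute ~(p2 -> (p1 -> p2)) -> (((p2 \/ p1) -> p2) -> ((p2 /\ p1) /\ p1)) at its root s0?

No

s0 ||- ~(p2 -> (p1 -> p2)) -> (((p2 \/ p1) -> p2) -> ((p2 /\ p1) /\ p1)) vacuously: no world accessible from s0 forces the antecedent ~(p2 -> (p1 -> p2)).
So the root s0 forces ~(p2 -> (p1 -> p2)) -> (((p2 \/ p1) -> p2) -> ((p2 /\ p1) /\ p1)); the model is not a countermodel.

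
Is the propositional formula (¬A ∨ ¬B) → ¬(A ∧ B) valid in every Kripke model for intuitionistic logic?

This is a constructively valid De Morgan direction (disjunction of negations to negated conjunction), which is intuitionistically derivable.
If ¬A holds at a world then no accessible world forces A, hence none forces A ∧ B; likewise for ¬B.

Yes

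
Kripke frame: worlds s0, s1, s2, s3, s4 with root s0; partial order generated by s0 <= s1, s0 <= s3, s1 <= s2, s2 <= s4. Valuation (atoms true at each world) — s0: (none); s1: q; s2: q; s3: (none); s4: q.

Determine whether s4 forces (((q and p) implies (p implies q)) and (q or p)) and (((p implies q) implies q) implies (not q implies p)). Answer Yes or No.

Yes

s4 forces (((q and p) implies (p implies q)) and (q or p)) and (((p implies q) implies q) implies (not q implies p)) since s4 forces both conjuncts.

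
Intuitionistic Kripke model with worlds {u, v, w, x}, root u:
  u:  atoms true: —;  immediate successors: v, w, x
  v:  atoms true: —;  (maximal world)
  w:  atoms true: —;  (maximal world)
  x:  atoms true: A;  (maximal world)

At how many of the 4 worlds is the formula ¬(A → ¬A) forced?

u: does not force it — u ⊮ ¬(A → ¬A) since v is accessible from u and v ⊩ A → ¬A.
v: does not force it.
w: does not force it.
x: forces it.
Worlds forcing the formula: {x}.

1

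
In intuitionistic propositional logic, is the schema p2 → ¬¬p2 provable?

This is double-negation introduction, which is intuitionistically derivable.
If a world forces p2 then every accessible world forces p2 (persistence), so none forces ¬p2; hence ¬¬p2.

Yes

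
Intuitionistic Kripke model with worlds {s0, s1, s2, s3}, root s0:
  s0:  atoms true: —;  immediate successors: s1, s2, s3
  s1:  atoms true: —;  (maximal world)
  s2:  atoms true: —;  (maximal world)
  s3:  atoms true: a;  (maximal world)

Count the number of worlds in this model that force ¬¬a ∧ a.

1

s0: does not force it — s0 ⊮ ¬¬a ∧ a since s0 fails ¬¬a.
s1: does not force it.
s2: does not force it.
s3: forces it.
Worlds forcing the formula: {s3}.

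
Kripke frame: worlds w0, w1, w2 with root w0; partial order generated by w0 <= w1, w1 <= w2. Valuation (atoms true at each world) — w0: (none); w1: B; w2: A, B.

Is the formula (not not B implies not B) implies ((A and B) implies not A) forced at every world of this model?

Yes

w0 forces (not not B implies not B) implies ((A and B) implies not A) vacuously: no world accessible from w0 forces the antecedent not not B implies not B.
Since the root w0 forces (not not B implies not B) implies ((A and B) implies not A) and forcing is persistent (monotone upward), every world forces it.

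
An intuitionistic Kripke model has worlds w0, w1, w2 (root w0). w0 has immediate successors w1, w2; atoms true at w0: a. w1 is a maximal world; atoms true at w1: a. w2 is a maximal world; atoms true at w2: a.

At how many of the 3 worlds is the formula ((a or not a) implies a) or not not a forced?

w0: forces it.
w1: forces it.
w2: forces it.
Worlds forcing the formula: {w0, w1, w2}.

3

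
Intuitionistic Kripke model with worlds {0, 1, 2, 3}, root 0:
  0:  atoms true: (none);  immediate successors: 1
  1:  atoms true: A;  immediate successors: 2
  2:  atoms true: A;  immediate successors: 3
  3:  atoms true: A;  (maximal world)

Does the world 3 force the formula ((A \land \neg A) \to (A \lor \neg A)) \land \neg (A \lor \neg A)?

No

3 \nVdash ((A \land \neg A) \to (A \lor \neg A)) \land \neg (A \lor \neg A) since 3 fails \neg (A \lor \neg A).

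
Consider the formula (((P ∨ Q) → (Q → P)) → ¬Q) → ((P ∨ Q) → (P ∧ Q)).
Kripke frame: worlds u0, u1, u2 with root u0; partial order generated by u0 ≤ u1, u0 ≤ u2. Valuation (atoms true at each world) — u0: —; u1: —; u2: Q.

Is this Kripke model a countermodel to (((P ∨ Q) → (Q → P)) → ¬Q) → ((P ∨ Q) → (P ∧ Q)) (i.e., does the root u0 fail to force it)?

u0 ⊮ (((P ∨ Q) → (Q → P)) → ¬Q) → ((P ∨ Q) → (P ∧ Q)): already at u0 itself, u0 ⊩ ((P ∨ Q) → (Q → P)) → ¬Q but u0 ⊮ (P ∨ Q) → (P ∧ Q).
u0 ⊮ (P ∨ Q) → (P ∧ Q): at the accessible world u2, u2 ⊩ P ∨ Q but u2 ⊮ P ∧ Q.
u2 ⊮ P ∧ Q since u2 fails P.
So the root u0 does not force (((P ∨ Q) → (Q → P)) → ¬Q) → ((P ∨ Q) → (P ∧ Q)); the model is a countermodel.

Yes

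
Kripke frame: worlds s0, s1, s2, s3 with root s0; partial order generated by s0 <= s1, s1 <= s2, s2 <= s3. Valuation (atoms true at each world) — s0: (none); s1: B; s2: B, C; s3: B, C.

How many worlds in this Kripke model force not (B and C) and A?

0

s0: does not force it — s0 does not force not (B and C) and A since s0 fails not (B and C).
s1: does not force it — s1 does not force not (B and C) and A since s1 fails not (B and C).
s2: does not force it.
s3: does not force it.
Worlds forcing the formula: { }.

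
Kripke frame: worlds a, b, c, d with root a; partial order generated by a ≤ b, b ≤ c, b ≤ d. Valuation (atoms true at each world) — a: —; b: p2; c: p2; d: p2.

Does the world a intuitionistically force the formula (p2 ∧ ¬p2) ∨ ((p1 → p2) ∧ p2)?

No

a ⊮ (p2 ∧ ¬p2) ∨ ((p1 → p2) ∧ p2): neither disjunct is forced at a.
a ⊮ p2 ∧ ¬p2 since a fails p2.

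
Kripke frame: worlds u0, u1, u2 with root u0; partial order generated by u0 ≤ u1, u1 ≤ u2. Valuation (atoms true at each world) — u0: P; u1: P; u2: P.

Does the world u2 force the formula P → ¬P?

u2 ⊮ P → ¬P: already at u2 itself, u2 ⊩ P but u2 ⊮ ¬P.
u2 ⊮ ¬P since u2 is accessible from u2 and u2 ⊩ P.

No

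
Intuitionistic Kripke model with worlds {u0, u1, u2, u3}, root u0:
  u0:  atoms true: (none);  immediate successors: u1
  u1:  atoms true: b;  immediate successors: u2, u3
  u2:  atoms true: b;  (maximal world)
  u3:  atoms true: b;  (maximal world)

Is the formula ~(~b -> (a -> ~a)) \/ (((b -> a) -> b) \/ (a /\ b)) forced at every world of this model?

u0 ||- ~(~b -> (a -> ~a)) \/ (((b -> a) -> b) \/ (a /\ b)) via the disjunct ((b -> a) -> b) \/ (a /\ b).
Since the root u0 forces ~(~b -> (a -> ~a)) \/ (((b -> a) -> b) \/ (a /\ b)) and forcing is persistent (monotone upward), every world forces it.

Yes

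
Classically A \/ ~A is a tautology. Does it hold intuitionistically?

No

This is the law of excluded middle, which is not intuitionistically valid.
A Kripke countermodel: worlds 0, 1; order generated by 0 <= 1; atoms true at each world — 0:{}; 1:{A}.
0 ||-/- A \/ ~A: neither disjunct is forced at 0.
0 lacks atom A, so 0 ||-/- A.
So the root 0 does not force the formula.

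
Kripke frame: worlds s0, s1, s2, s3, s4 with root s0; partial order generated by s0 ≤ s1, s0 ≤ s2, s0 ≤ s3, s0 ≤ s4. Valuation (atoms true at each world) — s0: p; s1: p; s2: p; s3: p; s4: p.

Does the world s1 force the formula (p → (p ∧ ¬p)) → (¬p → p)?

s1 ⊩ (p → (p ∧ ¬p)) → (¬p → p) vacuously: no world accessible from s1 forces the antecedent p → (p ∧ ¬p).

Yes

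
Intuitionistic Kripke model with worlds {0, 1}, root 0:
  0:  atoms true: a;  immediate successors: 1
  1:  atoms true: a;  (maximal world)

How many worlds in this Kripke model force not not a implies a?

0: forces it.
1: forces it.
Worlds forcing the formula: {0, 1}.

2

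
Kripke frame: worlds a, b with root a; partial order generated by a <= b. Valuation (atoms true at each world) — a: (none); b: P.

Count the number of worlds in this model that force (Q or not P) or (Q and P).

a: does not force it — a does not force (Q or not P) or (Q and P): neither disjunct is forced at a.
b: does not force it — b does not force (Q or not P) or (Q and P): neither disjunct is forced at b.
Worlds forcing the formula: { }.

0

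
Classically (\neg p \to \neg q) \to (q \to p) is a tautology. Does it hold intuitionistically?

No

This is the converse of contraposition, which is not intuitionistically valid.
A Kripke countermodel: worlds w0, w1; order generated by w0 \le w1; atoms true at each world — w0:{q}; w1:{p,q}.
w0 \nVdash (\neg p \to \neg q) \to (q \to p): already at w0 itself, w0 \Vdash \neg p \to \neg q but w0 \nVdash q \to p.
w0 \nVdash q \to p: already at w0 itself, w0 \Vdash q but w0 \nVdash p.
w0 lacks atom p, so w0 \nVdash p.
So the root w0 does not force the formula.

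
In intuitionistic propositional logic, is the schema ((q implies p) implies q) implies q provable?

This is Peirce's law, which is not intuitionistically valid.
A Kripke countermodel: worlds a, b; order generated by a <= b; atoms true at each world — a:{}; b:{q}.
a does not force ((q implies p) implies q) implies q: already at a itself, a forces (q implies p) implies q but a does not force q.
a lacks atom q, so a does not force q.
So the root a does not force the formula.

No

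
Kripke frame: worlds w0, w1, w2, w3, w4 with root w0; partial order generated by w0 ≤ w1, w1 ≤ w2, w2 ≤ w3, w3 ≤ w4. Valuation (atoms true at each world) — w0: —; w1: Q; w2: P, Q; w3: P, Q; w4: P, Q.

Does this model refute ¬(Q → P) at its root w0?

w0 ⊮ ¬(Q → P) since w2 is accessible from w0 and w2 ⊩ Q → P.
w2 ⊩ Q → P: every world accessible from w2 that forces Q (namely w2, w3, w4) also forces P.
So the root w0 does not force ¬(Q → P); the model is a countermodel.

Yes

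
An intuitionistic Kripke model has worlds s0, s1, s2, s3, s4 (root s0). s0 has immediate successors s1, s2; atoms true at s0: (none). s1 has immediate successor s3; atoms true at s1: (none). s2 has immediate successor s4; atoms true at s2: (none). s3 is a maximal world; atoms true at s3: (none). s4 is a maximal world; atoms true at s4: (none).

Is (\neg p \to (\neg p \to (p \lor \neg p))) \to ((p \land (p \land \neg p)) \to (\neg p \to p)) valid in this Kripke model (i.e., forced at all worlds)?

Yes

s0 \Vdash (\neg p \to (\neg p \to (p \lor \neg p))) \to ((p \land (p \land \neg p)) \to (\neg p \to p)): every world accessible from s0 that forces \neg p \to (\neg p \to (p \lor \neg p)) (namely s0, s1, s2, s3, s4) also forces (p \land (p \land \neg p)) \to (\neg p \to p).
Since the root s0 forces (\neg p \to (\neg p \to (p \lor \neg p))) \to ((p \land (p \land \neg p)) \to (\neg p \to p)) and forcing is persistent (monotone upward), every world forces it.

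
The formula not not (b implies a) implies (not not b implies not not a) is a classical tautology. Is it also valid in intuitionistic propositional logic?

Yes

This is the distribution of double negation over implication, which is intuitionistically derivable.
Assume not not (b implies a) and not not b; suppose not a. Then b implies a would give not b (by contraposition), contradicting not not b; so not (b implies a), contradicting not not (b implies a). Hence not not a.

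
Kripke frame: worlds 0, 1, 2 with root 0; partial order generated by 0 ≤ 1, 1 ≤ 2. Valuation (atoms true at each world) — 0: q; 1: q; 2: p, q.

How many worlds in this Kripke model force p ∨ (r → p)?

0: forces it.
1: forces it.
2: forces it.
Worlds forcing the formula: {0, 1, 2}.

3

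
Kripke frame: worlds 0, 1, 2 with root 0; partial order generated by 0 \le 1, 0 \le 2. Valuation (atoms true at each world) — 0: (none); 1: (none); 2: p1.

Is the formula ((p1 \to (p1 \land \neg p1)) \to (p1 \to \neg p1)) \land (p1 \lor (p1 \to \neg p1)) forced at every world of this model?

No

Not every world: 0 \nVdash ((p1 \to (p1 \land \neg p1)) \to (p1 \to \neg p1)) \land (p1 \lor (p1 \to \neg p1)).
0 \nVdash ((p1 \to (p1 \land \neg p1)) \to (p1 \to \neg p1)) \land (p1 \lor (p1 \to \neg p1)) since 0 fails p1 \lor (p1 \to \neg p1).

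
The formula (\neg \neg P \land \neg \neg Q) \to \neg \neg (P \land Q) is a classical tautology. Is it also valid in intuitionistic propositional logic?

This is the distribution of double negation over conjunction, which is intuitionistically derivable.
Assume \neg \neg P, \neg \neg Q, and \neg (P \land Q). From P we'd get \neg Q (since P \land Q is refuted), contradicting \neg \neg Q; so \neg P, contradicting \neg \neg P.

Yes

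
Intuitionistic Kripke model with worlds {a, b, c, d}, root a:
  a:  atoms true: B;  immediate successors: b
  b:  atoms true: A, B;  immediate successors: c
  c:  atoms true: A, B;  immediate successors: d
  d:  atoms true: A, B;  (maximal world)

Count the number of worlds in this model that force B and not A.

0

a: does not force it — a does not force B and not A since a fails not A.
b: does not force it — b does not force B and not A since b fails not A.
c: does not force it — c does not force B and not A since c fails not A.
d: does not force it.
Worlds forcing the formula: { }.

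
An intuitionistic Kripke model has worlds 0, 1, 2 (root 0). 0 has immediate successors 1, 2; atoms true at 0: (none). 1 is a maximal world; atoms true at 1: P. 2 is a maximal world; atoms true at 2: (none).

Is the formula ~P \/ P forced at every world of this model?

No

Not every world: 0 ||-/- ~P \/ P.
0 ||-/- ~P \/ P: neither disjunct is forced at 0.
0 ||-/- ~P since 1 is accessible from 0 and 1 ||- P.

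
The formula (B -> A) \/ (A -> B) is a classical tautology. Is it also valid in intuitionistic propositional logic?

This is the Gödel–Dummett linearity axiom, which is not intuitionistically valid.
A Kripke countermodel: worlds u, v, w; order generated by u <= v, u <= w; atoms true at each world — u:{}; v:{B}; w:{A}.
u ||-/- (B -> A) \/ (A -> B): neither disjunct is forced at u.
u ||-/- B -> A: at the accessible world v, v ||- B but v ||-/- A.
v lacks atom A, so v ||-/- A.
So the root u does not force the formula.

No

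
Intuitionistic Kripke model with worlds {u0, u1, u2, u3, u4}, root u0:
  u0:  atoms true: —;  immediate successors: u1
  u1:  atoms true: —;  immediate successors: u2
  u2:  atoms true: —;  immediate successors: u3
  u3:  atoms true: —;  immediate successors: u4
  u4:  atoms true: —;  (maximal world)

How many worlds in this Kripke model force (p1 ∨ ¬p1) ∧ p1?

u0: does not force it — u0 ⊮ (p1 ∨ ¬p1) ∧ p1 since u0 fails p1.
u1: does not force it — u1 ⊮ (p1 ∨ ¬p1) ∧ p1 since u1 fails p1.
u2: does not force it.
u3: does not force it.
u4: does not force it.
Worlds forcing the formula: { }.

0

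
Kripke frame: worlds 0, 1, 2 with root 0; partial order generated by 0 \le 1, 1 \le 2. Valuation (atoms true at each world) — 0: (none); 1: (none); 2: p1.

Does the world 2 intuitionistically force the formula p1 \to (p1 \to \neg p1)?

No

2 \nVdash p1 \to (p1 \to \neg p1): already at 2 itself, 2 \Vdash p1 but 2 \nVdash p1 \to \neg p1.
2 \nVdash p1 \to \neg p1: already at 2 itself, 2 \Vdash p1 but 2 \nVdash \neg p1.
2 \nVdash \neg p1 since 2 is accessible from 2 and 2 \Vdash p1.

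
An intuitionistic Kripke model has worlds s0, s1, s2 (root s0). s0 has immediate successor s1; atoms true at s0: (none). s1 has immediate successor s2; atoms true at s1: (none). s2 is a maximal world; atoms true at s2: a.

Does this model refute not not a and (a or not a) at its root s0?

Yes

s0 does not force not not a and (a or not a) since s0 fails a or not a.
So the root s0 does not force not not a and (a or not a); the model is a countermodel.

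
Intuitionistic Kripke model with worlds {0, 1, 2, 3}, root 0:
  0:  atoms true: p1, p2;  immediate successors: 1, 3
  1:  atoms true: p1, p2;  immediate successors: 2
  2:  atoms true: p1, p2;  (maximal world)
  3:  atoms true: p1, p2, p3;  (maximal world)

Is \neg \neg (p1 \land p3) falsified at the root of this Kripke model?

0 \nVdash \neg \neg (p1 \land p3) since 1 is accessible from 0 and 1 \Vdash \neg (p1 \land p3).
1 \Vdash \neg (p1 \land p3): no world accessible from 1 forces p1 \land p3.
So the root 0 does not force \neg \neg (p1 \land p3); the model is a countermodel.

Yes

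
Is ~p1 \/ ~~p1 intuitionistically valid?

No

This is the weak law of excluded middle, which is not intuitionistically valid.
A Kripke countermodel: worlds w0, w1, w2; order generated by w0 <= w1, w0 <= w2; atoms true at each world — w0:{}; w1:{p1}; w2:{}.
w0 ||-/- ~p1 \/ ~~p1: neither disjunct is forced at w0.
w0 ||-/- ~p1 since w1 is accessible from w0 and w1 ||- p1.
So the root w0 does not force the formula.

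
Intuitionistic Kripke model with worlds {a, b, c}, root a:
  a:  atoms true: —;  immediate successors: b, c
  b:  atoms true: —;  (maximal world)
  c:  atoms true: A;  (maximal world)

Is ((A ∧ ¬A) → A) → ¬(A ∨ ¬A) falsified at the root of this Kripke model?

a ⊮ ((A ∧ ¬A) → A) → ¬(A ∨ ¬A): already at a itself, a ⊩ (A ∧ ¬A) → A but a ⊮ ¬(A ∨ ¬A).
a ⊮ ¬(A ∨ ¬A) since b is accessible from a and b ⊩ A ∨ ¬A.
b ⊩ A ∨ ¬A via the disjunct ¬A.
So the root a does not force ((A ∧ ¬A) → A) → ¬(A ∨ ¬A); the model is a countermodel.

Yes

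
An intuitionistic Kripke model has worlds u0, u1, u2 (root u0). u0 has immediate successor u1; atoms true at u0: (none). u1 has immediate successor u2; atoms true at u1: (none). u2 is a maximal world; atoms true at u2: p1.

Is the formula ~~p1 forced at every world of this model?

u0 ||- ~~p1: no world accessible from u0 forces ~p1.
Since the root u0 forces ~~p1 and forcing is persistent (monotone upward), every world forces it.

Yes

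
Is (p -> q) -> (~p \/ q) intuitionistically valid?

This is the material-implication-as-disjunction principle, which is not intuitionistically valid.
A Kripke countermodel: worlds s0, s1; order generated by s0 <= s1; atoms true at each world — s0:{}; s1:{p,q}.
s0 ||-/- (p -> q) -> (~p \/ q): already at s0 itself, s0 ||- p -> q but s0 ||-/- ~p \/ q.
s0 ||-/- ~p \/ q: neither disjunct is forced at s0.
s0 ||-/- ~p since s1 is accessible from s0 and s1 ||- p.
So the root s0 does not force the formula.

No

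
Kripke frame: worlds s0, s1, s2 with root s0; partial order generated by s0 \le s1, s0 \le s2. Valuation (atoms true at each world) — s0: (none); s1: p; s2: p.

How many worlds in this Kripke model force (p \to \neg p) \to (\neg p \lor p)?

s0: forces it.
s1: forces it.
s2: forces it.
Worlds forcing the formula: {s0, s1, s2}.

3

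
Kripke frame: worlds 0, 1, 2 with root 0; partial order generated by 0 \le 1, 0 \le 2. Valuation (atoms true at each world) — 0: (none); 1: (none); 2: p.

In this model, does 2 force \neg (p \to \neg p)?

Yes

2 \Vdash \neg (p \to \neg p): no world accessible from 2 forces p \to \neg p.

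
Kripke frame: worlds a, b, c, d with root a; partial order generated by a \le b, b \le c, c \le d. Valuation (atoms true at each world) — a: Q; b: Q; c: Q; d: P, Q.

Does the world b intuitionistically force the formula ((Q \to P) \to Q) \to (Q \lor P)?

Yes

b \Vdash ((Q \to P) \to Q) \to (Q \lor P): every world accessible from b that forces (Q \to P) \to Q (namely b, c, d) also forces Q \lor P.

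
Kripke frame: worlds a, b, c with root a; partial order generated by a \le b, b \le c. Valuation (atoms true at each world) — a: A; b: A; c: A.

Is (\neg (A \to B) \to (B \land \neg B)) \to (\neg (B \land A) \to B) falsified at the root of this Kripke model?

No

a \Vdash (\neg (A \to B) \to (B \land \neg B)) \to (\neg (B \land A) \to B) vacuously: no world accessible from a forces the antecedent \neg (A \to B) \to (B \land \neg B).
So the root a forces (\neg (A \to B) \to (B \land \neg B)) \to (\neg (B \land A) \to B); the model is not a countermodel.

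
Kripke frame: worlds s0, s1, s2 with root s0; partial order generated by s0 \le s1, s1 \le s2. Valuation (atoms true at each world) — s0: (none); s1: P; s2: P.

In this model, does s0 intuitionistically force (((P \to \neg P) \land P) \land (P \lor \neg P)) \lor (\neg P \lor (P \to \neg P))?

s0 \nVdash (((P \to \neg P) \land P) \land (P \lor \neg P)) \lor (\neg P \lor (P \to \neg P)): neither disjunct is forced at s0.
s0 \nVdash ((P \to \neg P) \land P) \land (P \lor \neg P) since s0 fails (P \to \neg P) \land P.

No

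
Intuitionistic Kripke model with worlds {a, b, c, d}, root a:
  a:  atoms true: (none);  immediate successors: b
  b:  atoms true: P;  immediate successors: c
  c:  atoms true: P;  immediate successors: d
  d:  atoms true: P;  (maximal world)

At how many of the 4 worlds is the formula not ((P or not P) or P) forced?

a: does not force it — a does not force not ((P or not P) or P) since b is accessible from a and b forces (P or not P) or P.
b: does not force it — b does not force not ((P or not P) or P) since b is accessible from b and b forces (P or not P) or P.
c: does not force it — c does not force not ((P or not P) or P) since c is accessible from c and c forces (P or not P) or P.
d: does not force it.
Worlds forcing the formula: { }.

0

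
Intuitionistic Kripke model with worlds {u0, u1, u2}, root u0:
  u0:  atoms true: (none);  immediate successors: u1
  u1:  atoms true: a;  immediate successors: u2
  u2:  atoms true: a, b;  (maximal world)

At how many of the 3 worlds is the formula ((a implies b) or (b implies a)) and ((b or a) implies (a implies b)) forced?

1

u0: does not force it — u0 does not force ((a implies b) or (b implies a)) and ((b or a) implies (a implies b)) since u0 fails (b or a) implies (a implies b).
u1: does not force it — u1 does not force ((a implies b) or (b implies a)) and ((b or a) implies (a implies b)) since u1 fails (b or a) implies (a implies b).
u2: forces it.
Worlds forcing the formula: {u2}.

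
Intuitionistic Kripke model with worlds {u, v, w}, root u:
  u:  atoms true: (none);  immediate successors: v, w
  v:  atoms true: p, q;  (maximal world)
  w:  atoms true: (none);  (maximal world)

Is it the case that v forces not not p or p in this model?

Yes

v forces not not p or p via the disjunct not not p.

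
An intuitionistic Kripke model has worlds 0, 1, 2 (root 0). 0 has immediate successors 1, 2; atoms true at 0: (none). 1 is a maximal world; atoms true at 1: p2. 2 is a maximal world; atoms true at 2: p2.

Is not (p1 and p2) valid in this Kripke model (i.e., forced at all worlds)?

0 forces not (p1 and p2): no world accessible from 0 forces p1 and p2.
Since the root 0 forces not (p1 and p2) and forcing is persistent (monotone upward), every world forces it.

Yes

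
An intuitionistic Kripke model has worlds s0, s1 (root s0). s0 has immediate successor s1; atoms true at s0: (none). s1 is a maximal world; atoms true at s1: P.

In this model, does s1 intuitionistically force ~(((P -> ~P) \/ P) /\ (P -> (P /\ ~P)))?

s1 ||- ~(((P -> ~P) \/ P) /\ (P -> (P /\ ~P))): no world accessible from s1 forces ((P -> ~P) \/ P) /\ (P -> (P /\ ~P)).

Yes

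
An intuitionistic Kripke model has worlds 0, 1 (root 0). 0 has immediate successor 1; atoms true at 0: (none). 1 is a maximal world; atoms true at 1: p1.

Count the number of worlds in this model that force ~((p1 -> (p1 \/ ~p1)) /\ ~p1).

0: forces it.
1: forces it.
Worlds forcing the formula: {0, 1}.

2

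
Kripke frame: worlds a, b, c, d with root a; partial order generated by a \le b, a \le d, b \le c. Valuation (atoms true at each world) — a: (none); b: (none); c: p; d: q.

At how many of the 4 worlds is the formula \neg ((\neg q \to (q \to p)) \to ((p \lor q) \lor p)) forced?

a: does not force it — a \nVdash \neg ((\neg q \to (q \to p)) \to ((p \lor q) \lor p)) since c is accessible from a and c \Vdash (\neg q \to (q \to p)) \to ((p \lor q) \lor p).
b: does not force it — b \nVdash \neg ((\neg q \to (q \to p)) \to ((p \lor q) \lor p)) since c is accessible from b and c \Vdash (\neg q \to (q \to p)) \to ((p \lor q) \lor p).
c: does not force it.
d: does not force it.
Worlds forcing the formula: { }.

0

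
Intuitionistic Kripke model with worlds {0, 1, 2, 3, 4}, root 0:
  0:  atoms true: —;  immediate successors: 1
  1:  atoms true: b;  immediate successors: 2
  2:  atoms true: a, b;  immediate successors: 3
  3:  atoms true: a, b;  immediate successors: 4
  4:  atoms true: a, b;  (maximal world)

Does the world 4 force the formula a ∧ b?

4 ⊩ a ∧ b since 4 forces both conjuncts.

Yes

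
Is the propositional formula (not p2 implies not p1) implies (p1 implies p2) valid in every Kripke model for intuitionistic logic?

No

This is the converse of contraposition, which is not intuitionistically valid.
A Kripke countermodel: worlds u0, u1; order generated by u0 <= u1; atoms true at each world — u0:{p1}; u1:{p1,p2}.
u0 does not force (not p2 implies not p1) implies (p1 implies p2): already at u0 itself, u0 forces not p2 implies not p1 but u0 does not force p1 implies p2.
u0 does not force p1 implies p2: already at u0 itself, u0 forces p1 but u0 does not force p2.
u0 lacks atom p2, so u0 does not force p2.
So the root u0 does not force the formula.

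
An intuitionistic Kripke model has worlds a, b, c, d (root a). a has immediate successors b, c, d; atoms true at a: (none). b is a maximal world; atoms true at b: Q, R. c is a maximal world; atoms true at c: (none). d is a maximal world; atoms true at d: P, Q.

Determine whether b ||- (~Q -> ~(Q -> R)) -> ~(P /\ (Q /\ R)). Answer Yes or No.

b ||- (~Q -> ~(Q -> R)) -> ~(P /\ (Q /\ R)): every world accessible from b that forces ~Q -> ~(Q -> R) (namely b) also forces ~(P /\ (Q /\ R)).

Yes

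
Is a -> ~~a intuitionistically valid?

This is double-negation introduction, which is intuitionistically derivable.
If a world forces a then every accessible world forces a (persistence), so none forces ~a; hence ~~a.

Yes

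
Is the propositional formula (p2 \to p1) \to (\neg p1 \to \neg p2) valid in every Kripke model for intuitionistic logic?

This is the forward direction of contraposition, which is intuitionistically derivable.
Assume p2 \to p1 and \neg p1. If p2 held then p1 would follow, contradicting \neg p1; so \neg p2.

Yes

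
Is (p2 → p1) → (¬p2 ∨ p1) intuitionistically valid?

This is the material-implication-as-disjunction principle, which is not intuitionistically valid.
A Kripke countermodel: worlds u0, u1; order generated by u0 ≤ u1; atoms true at each world — u0:{}; u1:{p1,p2}.
u0 ⊮ (p2 → p1) → (¬p2 ∨ p1): already at u0 itself, u0 ⊩ p2 → p1 but u0 ⊮ ¬p2 ∨ p1.
u0 ⊮ ¬p2 ∨ p1: neither disjunct is forced at u0.
u0 ⊮ ¬p2 since u1 is accessible from u0 and u1 ⊩ p2.
So the root u0 does not force the formula.

No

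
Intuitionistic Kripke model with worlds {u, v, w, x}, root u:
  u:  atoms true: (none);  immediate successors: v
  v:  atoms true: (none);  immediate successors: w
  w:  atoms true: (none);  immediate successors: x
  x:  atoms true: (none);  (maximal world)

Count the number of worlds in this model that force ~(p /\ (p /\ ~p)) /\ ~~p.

0

u: does not force it — u ||-/- ~(p /\ (p /\ ~p)) /\ ~~p since u fails ~~p.
v: does not force it — v ||-/- ~(p /\ (p /\ ~p)) /\ ~~p since v fails ~~p.
w: does not force it — w ||-/- ~(p /\ (p /\ ~p)) /\ ~~p since w fails ~~p.
x: does not force it.
Worlds forcing the formula: { }.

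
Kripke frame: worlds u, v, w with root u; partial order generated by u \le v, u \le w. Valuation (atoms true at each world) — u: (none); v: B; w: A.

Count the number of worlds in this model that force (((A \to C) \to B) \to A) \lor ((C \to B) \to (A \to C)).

2

u: does not force it — u \nVdash (((A \to C) \to B) \to A) \lor ((C \to B) \to (A \to C)): neither disjunct is forced at u.
v: forces it.
w: forces it.
Worlds forcing the formula: {v, w}.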